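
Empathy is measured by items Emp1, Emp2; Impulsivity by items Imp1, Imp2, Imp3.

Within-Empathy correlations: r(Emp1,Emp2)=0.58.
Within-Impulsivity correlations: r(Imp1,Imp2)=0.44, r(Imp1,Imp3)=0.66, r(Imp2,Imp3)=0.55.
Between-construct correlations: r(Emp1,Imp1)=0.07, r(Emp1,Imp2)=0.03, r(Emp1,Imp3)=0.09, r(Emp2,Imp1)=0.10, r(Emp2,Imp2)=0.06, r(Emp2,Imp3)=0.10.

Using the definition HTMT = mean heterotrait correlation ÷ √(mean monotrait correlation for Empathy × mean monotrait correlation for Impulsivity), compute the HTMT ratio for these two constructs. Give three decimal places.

Mean heterotrait r = 0.45/6 = 0.0750.
Mean within-Emp = 0.58/1 = 0.5800; mean within-Imp = 1.65/3 = 0.5500.
Geometric mean = √(0.5800 × 0.5500) = 0.5648.
HTMT = 0.0750 / 0.5648 = 0.133.

0.133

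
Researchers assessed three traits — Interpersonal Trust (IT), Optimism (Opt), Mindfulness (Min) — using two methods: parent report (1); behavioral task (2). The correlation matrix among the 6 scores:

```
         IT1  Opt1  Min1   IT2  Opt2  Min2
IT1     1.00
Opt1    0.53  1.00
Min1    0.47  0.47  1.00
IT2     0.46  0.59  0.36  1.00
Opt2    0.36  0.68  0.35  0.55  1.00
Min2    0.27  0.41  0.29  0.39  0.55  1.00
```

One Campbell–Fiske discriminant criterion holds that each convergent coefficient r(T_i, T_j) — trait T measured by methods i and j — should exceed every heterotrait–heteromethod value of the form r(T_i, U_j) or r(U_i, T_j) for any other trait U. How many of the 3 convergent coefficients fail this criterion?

Checking each validity diagonal entry against its comparison values:
IT (methods 1·2): 0.46 vs {0.36, 0.59, 0.27, 0.36} → fail.
Opt (methods 1·2): 0.68 vs {0.59, 0.36, 0.41, 0.35} → pass.
Min (methods 1·2): 0.29 vs {0.36, 0.27, 0.35, 0.41} → fail.
2 of 3 fail.

2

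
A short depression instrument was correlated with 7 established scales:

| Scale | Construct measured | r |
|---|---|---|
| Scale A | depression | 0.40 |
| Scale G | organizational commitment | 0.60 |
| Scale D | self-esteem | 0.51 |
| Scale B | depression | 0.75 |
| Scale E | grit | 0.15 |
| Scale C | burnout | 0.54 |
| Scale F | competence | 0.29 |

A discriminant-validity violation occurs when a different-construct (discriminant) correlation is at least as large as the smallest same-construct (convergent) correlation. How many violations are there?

3

Convergent (same construct = depression): Scale A, Scale B.
Smallest convergent = 0.40. Discriminant values: 0.60, 0.51, 0.15, 0.54, 0.29; count ≥ 0.40 → 3.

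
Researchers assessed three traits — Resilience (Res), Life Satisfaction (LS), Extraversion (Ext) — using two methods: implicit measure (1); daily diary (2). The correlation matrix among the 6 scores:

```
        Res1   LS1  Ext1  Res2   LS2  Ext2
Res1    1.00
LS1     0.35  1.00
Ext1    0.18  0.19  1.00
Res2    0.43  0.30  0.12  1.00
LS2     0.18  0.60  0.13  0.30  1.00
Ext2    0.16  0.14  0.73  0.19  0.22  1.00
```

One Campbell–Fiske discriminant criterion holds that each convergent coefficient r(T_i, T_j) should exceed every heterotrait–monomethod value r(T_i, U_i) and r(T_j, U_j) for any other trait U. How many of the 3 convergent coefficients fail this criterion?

Checking each validity diagonal entry against its comparison values:
Res (methods 1·2): 0.43 vs {0.35, 0.30, 0.18, 0.19} → pass.
LS (methods 1·2): 0.60 vs {0.35, 0.30, 0.19, 0.22} → pass.
Ext (methods 1·2): 0.73 vs {0.18, 0.19, 0.19, 0.22} → pass.
0 of 3 fail.

0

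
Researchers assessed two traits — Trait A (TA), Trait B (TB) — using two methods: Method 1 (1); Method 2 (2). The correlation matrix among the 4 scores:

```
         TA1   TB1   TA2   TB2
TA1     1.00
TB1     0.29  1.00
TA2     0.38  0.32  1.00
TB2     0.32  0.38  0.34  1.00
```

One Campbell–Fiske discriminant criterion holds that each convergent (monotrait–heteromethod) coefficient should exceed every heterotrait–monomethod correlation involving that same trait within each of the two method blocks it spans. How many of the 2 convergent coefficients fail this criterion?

Checking each validity diagonal entry against its comparison values:
TA (methods 1·2): 0.38 vs {0.29, 0.34} → pass.
TB (methods 1·2): 0.38 vs {0.29, 0.34} → pass.
0 of 2 fail.

0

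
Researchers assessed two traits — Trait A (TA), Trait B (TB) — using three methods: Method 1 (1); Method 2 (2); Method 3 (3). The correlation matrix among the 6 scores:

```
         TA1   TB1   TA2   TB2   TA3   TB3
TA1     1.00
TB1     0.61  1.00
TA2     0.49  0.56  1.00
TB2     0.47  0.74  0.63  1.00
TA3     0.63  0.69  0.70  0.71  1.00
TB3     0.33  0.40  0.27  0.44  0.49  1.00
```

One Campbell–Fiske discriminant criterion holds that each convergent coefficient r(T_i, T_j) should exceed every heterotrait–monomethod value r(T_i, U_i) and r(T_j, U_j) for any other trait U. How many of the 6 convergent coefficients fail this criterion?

3

Checking each validity diagonal entry against its comparison values:
TA (methods 1·2): 0.49 vs {0.61, 0.63} → fail.
TA (methods 1·3): 0.63 vs {0.61, 0.49} → pass.
TA (methods 2·3): 0.70 vs {0.63, 0.49} → pass.
TB (methods 1·2): 0.74 vs {0.61, 0.63} → pass.
TB (methods 1·3): 0.40 vs {0.61, 0.49} → fail.
TB (methods 2·3): 0.44 vs {0.63, 0.49} → fail.
3 of 6 fail.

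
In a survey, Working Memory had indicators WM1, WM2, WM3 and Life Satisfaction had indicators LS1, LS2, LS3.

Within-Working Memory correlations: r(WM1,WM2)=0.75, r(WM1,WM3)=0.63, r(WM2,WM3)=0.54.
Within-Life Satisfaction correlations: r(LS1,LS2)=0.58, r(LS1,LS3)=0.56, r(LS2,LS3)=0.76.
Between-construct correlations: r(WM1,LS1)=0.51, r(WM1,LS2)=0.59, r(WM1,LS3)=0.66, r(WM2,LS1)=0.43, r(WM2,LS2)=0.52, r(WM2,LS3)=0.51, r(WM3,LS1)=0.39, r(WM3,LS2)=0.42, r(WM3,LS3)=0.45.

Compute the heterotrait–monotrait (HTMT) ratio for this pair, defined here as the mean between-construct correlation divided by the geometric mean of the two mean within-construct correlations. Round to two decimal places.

Mean heterotrait r = 4.48/9 = 0.4978.
Mean within-WM = 1.92/3 = 0.6400; mean within-LS = 1.90/3 = 0.6333.
Geometric mean = √(0.6400 × 0.6333) = 0.6366.
HTMT = 0.4978 / 0.6366 = 0.78.

0.78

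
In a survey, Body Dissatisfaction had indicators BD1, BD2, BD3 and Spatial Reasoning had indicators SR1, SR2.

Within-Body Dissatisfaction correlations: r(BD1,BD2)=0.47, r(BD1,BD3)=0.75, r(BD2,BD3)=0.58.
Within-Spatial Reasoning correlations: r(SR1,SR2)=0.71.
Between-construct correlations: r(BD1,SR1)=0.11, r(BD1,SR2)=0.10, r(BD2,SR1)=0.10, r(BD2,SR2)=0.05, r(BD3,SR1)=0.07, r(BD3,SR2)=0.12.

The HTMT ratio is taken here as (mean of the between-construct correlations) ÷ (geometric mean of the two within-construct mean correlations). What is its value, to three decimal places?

Between-construct mean = 0.55/6 = 0.0917.
Mean within-BD = 1.80/3 = 0.6000; mean within-SR = 0.71/1 = 0.7100.
Geometric mean = √(0.6000 × 0.7100) = 0.6527.
HTMT = 0.0917 / 0.6527 = 0.140.

0.140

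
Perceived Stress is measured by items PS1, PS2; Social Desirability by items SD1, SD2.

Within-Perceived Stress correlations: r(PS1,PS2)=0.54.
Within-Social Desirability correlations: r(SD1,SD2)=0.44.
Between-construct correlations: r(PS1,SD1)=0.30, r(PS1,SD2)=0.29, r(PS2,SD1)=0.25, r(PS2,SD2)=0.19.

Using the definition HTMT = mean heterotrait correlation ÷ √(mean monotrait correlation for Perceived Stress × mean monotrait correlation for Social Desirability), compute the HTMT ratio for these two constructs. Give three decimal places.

Between-construct mean = 1.03/4 = 0.2575.
Mean within-PS = 0.54/1 = 0.5400; mean within-SD = 0.44/1 = 0.4400.
Geometric mean = √(0.5400 × 0.4400) = 0.4874.
HTMT = 0.2575 / 0.4874 = 0.528.

0.528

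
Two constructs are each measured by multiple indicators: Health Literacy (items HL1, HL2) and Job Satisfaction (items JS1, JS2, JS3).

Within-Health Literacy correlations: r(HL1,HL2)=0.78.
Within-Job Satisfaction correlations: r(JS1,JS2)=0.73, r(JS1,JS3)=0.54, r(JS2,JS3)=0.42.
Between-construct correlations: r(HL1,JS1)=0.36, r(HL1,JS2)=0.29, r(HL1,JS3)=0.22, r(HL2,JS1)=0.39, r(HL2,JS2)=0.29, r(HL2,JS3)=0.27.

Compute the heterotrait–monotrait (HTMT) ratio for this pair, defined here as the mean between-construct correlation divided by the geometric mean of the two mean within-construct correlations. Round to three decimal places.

0.458

Mean heterotrait r = 1.82/6 = 0.3033.
Mean within-HL = 0.78/1 = 0.7800; mean within-JS = 1.69/3 = 0.5633.
Geometric mean = √(0.7800 × 0.5633) = 0.6629.
HTMT = 0.3033 / 0.6629 = 0.458.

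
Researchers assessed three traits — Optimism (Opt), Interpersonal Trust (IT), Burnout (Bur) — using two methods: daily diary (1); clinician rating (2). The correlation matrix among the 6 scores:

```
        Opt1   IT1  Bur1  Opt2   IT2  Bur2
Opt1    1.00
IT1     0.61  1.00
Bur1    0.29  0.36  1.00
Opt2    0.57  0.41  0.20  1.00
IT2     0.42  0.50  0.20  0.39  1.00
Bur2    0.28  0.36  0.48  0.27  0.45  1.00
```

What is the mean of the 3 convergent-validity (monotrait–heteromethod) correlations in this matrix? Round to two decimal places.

0.52

Convergent values: 0.57, 0.50, 0.48; mean = 1.55/3 = 0.52.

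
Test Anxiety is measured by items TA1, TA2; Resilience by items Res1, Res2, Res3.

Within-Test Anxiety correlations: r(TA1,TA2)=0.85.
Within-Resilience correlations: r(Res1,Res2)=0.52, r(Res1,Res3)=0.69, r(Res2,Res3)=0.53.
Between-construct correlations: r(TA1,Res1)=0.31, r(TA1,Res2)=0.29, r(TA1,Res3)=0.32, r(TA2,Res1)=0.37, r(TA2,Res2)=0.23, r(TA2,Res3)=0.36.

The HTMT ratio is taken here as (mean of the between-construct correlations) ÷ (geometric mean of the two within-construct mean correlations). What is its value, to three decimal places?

0.446

Mean between = 1.88/6 = 0.3133.
Mean within-TA = 0.85/1 = 0.8500; mean within-Res = 1.74/3 = 0.5800.
Geometric mean = √(0.8500 × 0.5800) = 0.7021.
HTMT = 0.3133 / 0.7021 = 0.446.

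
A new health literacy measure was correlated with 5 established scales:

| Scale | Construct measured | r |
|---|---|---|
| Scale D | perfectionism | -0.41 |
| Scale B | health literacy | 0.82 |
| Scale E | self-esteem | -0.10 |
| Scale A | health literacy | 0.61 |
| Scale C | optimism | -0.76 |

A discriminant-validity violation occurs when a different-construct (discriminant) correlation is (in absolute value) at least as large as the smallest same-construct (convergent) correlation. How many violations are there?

1

Convergent (same construct = health literacy): Scale B, Scale A.
Smallest convergent = 0.61. Discriminant |r|: 0.41, 0.10, 0.76; count ≥ 0.61 → 1.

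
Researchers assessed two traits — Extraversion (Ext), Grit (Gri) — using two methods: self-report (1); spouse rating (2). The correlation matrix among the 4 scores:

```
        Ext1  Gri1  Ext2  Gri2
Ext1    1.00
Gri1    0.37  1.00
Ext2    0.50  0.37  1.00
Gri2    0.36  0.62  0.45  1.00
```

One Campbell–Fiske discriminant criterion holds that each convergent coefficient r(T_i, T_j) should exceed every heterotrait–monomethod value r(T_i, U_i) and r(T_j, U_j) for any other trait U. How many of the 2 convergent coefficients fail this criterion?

0

Checking each validity diagonal entry against its comparison values:
Ext (methods 1·2): 0.50 vs {0.37, 0.45} → pass.
Gri (methods 1·2): 0.62 vs {0.37, 0.45} → pass.
0 of 2 fail.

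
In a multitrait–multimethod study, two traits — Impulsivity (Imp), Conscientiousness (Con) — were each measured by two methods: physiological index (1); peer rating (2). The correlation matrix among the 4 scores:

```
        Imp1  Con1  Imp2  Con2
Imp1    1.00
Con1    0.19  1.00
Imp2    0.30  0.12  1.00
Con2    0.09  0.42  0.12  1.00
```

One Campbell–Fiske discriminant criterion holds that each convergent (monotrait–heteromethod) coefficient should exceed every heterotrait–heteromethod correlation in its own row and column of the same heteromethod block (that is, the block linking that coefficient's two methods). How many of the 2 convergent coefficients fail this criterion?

Checking each validity diagonal entry against its comparison values:
Imp (methods 1·2): 0.30 vs {0.09, 0.12} → pass.
Con (methods 1·2): 0.42 vs {0.12, 0.09} → pass.
0 of 2 fail.

0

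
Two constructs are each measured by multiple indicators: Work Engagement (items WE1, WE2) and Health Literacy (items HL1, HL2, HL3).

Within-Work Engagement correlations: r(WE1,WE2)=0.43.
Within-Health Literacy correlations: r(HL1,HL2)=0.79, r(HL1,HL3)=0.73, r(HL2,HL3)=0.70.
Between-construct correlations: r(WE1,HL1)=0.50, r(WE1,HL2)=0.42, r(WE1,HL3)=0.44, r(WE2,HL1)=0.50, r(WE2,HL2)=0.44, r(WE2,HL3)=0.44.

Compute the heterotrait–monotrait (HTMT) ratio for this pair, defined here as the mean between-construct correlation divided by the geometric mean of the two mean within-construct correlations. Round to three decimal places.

0.810

Mean heterotrait r = 2.74/6 = 0.4567.
Mean within-WE = 0.43/1 = 0.4300; mean within-HL = 2.22/3 = 0.7400.
Geometric mean = √(0.4300 × 0.7400) = 0.5641.
HTMT = 0.4567 / 0.5641 = 0.810.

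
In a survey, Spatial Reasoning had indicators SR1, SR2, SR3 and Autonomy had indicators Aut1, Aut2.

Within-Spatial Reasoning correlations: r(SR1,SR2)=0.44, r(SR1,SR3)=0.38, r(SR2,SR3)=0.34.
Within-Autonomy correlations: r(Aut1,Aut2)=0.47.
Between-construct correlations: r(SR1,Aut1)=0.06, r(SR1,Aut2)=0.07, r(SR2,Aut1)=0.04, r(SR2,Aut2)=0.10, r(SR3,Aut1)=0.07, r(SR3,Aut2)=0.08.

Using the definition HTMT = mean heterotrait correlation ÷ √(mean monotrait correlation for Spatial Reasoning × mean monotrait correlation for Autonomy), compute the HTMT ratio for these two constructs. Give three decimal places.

0.164

Mean heterotrait r = 0.42/6 = 0.0700.
Mean within-SR = 1.16/3 = 0.3867; mean within-Aut = 0.47/1 = 0.4700.
Geometric mean = √(0.3867 × 0.4700) = 0.4263.
HTMT = 0.0700 / 0.4263 = 0.164.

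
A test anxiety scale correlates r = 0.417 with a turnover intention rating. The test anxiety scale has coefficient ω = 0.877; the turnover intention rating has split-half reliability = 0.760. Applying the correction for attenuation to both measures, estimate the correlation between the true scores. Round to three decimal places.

0.511

r_true = r_obs / √(r_xx · r_yy) = 0.417 / √(0.877 × 0.760) = 0.417 / √0.666520 = 0.417 / 0.8164 ≈ 0.511.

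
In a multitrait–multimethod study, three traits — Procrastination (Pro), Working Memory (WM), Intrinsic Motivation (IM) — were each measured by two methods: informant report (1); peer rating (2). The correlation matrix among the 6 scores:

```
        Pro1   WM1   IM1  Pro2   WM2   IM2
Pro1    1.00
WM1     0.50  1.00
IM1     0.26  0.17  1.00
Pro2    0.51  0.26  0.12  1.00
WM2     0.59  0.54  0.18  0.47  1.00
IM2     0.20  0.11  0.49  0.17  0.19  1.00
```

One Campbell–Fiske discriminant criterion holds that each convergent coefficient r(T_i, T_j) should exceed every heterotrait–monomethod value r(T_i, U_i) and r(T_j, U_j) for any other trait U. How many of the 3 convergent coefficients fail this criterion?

Each convergent coefficient versus the relevant comparison correlations:
Pro (methods 1·2): 0.51 vs {0.50, 0.47, 0.26, 0.17} → pass.
WM (methods 1·2): 0.54 vs {0.50, 0.47, 0.17, 0.19} → pass.
IM (methods 1·2): 0.49 vs {0.26, 0.17, 0.17, 0.19} → pass.
0 of 3 fail.

0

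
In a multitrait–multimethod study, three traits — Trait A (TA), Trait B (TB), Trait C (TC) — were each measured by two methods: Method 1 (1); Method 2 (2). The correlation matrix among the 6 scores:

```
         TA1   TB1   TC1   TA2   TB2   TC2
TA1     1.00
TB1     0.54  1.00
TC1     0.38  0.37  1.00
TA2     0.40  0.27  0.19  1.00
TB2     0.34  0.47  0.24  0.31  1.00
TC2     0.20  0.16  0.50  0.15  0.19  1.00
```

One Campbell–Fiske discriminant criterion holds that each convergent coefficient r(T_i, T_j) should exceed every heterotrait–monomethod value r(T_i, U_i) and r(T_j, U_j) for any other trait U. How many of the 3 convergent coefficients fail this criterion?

Each convergent coefficient versus the relevant comparison correlations:
TA (methods 1·2): 0.40 vs {0.54, 0.31, 0.38, 0.15} → fail.
TB (methods 1·2): 0.47 vs {0.54, 0.31, 0.37, 0.19} → fail.
TC (methods 1·2): 0.50 vs {0.38, 0.15, 0.37, 0.19} → pass.
2 of 3 fail.

2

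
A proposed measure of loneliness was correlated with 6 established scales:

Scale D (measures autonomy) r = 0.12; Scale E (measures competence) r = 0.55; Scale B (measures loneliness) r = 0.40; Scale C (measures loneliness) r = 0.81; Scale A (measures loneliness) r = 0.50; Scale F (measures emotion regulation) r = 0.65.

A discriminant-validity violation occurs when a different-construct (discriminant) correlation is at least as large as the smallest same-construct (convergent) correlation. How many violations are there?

Convergent (same construct = loneliness): Scale B, Scale C, Scale A.
Smallest convergent = 0.40. Discriminant values: 0.12, 0.55, 0.65; count ≥ 0.40 → 2.

2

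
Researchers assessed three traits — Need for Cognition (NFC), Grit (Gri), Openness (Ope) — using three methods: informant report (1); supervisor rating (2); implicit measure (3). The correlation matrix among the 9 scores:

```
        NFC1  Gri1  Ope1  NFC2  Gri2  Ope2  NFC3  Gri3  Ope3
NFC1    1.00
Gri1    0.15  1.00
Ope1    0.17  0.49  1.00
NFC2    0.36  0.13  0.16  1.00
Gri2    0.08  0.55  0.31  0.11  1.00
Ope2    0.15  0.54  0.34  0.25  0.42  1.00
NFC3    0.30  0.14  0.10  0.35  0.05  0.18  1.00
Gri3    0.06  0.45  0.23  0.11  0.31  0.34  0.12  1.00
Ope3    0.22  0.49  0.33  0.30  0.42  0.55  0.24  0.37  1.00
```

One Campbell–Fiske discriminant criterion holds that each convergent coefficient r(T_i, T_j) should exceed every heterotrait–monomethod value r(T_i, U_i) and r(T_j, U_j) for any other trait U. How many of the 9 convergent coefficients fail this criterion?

Convergent coefficients and their comparison sets:
NFC (methods 1·2): 0.36 vs {0.15, 0.11, 0.17, 0.25} → pass.
NFC (methods 1·3): 0.30 vs {0.15, 0.12, 0.17, 0.24} → pass.
NFC (methods 2·3): 0.35 vs {0.11, 0.12, 0.25, 0.24} → pass.
Gri (methods 1·2): 0.55 vs {0.15, 0.11, 0.49, 0.42} → pass.
Gri (methods 1·3): 0.45 vs {0.15, 0.12, 0.49, 0.37} → fail.
Gri (methods 2·3): 0.31 vs {0.11, 0.12, 0.42, 0.37} → fail.
Ope (methods 1·2): 0.34 vs {0.17, 0.25, 0.49, 0.42} → fail.
Ope (methods 1·3): 0.33 vs {0.17, 0.24, 0.49, 0.37} → fail.
Ope (methods 2·3): 0.55 vs {0.25, 0.24, 0.42, 0.37} → pass.
4 of 9 fail.

4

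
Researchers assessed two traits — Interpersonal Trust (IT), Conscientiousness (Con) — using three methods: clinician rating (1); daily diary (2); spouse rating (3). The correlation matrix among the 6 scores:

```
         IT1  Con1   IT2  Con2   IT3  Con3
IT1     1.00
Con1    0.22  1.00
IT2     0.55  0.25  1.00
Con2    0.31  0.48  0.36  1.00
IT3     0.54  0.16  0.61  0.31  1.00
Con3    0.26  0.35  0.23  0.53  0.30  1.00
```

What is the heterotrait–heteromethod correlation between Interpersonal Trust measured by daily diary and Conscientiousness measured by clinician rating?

0.25

Different traits and methods: r(IT2, Con1) = 0.25.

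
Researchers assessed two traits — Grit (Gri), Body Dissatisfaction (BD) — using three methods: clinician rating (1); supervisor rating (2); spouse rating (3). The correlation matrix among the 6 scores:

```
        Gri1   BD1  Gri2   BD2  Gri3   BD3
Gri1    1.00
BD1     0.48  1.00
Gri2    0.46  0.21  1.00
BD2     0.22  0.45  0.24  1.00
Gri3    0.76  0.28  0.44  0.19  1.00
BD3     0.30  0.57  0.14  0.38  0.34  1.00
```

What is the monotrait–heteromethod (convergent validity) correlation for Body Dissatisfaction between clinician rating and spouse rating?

Same trait (BD), different methods: r(BD1, BD3) = 0.57.

0.57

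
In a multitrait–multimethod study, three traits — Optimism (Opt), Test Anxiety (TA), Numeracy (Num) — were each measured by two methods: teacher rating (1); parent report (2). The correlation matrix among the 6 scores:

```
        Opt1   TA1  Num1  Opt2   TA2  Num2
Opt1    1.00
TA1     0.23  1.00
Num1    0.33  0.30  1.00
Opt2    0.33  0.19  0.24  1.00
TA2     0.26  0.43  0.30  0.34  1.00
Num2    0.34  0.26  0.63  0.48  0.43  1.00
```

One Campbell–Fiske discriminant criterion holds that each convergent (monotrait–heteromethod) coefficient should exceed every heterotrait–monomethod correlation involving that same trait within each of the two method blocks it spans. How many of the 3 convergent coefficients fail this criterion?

Checking each validity diagonal entry against its comparison values:
Opt (methods 1·2): 0.33 vs {0.23, 0.34, 0.33, 0.48} → fail.
TA (methods 1·2): 0.43 vs {0.23, 0.34, 0.30, 0.43} → fail.
Num (methods 1·2): 0.63 vs {0.33, 0.48, 0.30, 0.43} → pass.
2 of 3 fail.

2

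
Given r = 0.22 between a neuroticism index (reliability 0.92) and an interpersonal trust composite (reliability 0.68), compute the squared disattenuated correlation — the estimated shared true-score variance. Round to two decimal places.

Disattenuated r = 0.22 / √(0.92 × 0.68) = 0.22 / 0.7909 = 0.2782.
Shared true-score variance = 0.2782² = 0.0774 ≈ 0.08.

0.08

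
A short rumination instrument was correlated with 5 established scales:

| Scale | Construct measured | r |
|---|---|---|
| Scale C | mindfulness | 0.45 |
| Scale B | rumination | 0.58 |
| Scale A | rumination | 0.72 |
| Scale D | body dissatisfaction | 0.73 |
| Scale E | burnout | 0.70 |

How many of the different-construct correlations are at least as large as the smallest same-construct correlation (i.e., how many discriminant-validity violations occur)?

2

Convergent (same construct = rumination): Scale B, Scale A.
Smallest convergent = 0.58. Discriminant values: 0.45, 0.73, 0.70; count ≥ 0.58 → 2.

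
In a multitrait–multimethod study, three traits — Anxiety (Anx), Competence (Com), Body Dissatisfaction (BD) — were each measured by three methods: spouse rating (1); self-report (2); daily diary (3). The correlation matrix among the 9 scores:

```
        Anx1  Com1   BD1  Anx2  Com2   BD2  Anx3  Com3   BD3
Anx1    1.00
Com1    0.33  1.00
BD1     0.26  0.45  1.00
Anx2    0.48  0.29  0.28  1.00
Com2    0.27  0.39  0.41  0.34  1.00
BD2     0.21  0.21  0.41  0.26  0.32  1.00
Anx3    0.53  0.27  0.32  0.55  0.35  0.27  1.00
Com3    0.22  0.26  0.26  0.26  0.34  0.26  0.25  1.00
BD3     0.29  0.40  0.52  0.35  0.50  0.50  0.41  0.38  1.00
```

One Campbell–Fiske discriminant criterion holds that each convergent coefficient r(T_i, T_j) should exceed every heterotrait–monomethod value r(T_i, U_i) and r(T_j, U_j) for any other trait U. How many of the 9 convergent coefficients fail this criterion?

Checking each validity diagonal entry against its comparison values:
Anx (methods 1·2): 0.48 vs {0.33, 0.34, 0.26, 0.26} → pass.
Anx (methods 1·3): 0.53 vs {0.33, 0.25, 0.26, 0.41} → pass.
Anx (methods 2·3): 0.55 vs {0.34, 0.25, 0.26, 0.41} → pass.
Com (methods 1·2): 0.39 vs {0.33, 0.34, 0.45, 0.32} → fail.
Com (methods 1·3): 0.26 vs {0.33, 0.25, 0.45, 0.38} → fail.
Com (methods 2·3): 0.34 vs {0.34, 0.25, 0.32, 0.38} → fail.
BD (methods 1·2): 0.41 vs {0.26, 0.26, 0.45, 0.32} → fail.
BD (methods 1·3): 0.52 vs {0.26, 0.41, 0.45, 0.38} → pass.
BD (methods 2·3): 0.50 vs {0.26, 0.41, 0.32, 0.38} → pass.
4 of 9 fail.

4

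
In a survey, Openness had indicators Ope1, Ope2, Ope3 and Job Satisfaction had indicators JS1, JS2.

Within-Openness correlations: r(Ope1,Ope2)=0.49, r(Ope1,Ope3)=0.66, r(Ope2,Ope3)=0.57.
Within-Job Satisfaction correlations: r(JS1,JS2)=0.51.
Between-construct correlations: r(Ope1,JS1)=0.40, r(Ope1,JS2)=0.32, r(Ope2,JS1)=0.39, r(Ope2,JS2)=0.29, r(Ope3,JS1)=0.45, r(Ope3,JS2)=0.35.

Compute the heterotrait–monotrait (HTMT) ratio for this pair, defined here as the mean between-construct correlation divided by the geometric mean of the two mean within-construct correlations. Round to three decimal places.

Mean heterotrait r = 2.20/6 = 0.3667.
Mean within-Ope = 1.72/3 = 0.5733; mean within-JS = 0.51/1 = 0.5100.
Geometric mean = √(0.5733 × 0.5100) = 0.5407.
HTMT = 0.3667 / 0.5407 = 0.678.

0.678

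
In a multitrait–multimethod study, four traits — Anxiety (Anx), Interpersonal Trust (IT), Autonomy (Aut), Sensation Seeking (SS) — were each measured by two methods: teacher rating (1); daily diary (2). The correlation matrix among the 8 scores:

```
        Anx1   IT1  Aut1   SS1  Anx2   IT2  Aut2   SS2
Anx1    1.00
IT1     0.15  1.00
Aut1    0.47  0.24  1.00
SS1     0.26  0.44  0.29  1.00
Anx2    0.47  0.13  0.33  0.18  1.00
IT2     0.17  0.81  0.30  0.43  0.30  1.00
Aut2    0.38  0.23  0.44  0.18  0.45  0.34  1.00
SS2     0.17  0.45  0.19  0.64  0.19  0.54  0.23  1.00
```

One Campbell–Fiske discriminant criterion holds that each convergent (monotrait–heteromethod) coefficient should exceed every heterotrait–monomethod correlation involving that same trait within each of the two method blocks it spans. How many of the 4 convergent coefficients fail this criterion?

2

Checking each validity diagonal entry against its comparison values:
Anx (methods 1·2): 0.47 vs {0.15, 0.30, 0.47, 0.45, 0.26, 0.19} → fail.
IT (methods 1·2): 0.81 vs {0.15, 0.30, 0.24, 0.34, 0.44, 0.54} → pass.
Aut (methods 1·2): 0.44 vs {0.47, 0.45, 0.24, 0.34, 0.29, 0.23} → fail.
SS (methods 1·2): 0.64 vs {0.26, 0.19, 0.44, 0.54, 0.29, 0.23} → pass.
2 of 4 fail.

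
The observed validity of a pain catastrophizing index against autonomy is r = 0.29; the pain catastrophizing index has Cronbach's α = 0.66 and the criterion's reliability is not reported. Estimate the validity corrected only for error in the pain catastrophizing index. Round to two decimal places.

Single correction: r_c = r_obs / √r_xx = 0.29 / √0.66 = 0.29 / 0.8124 ≈ 0.36.

0.36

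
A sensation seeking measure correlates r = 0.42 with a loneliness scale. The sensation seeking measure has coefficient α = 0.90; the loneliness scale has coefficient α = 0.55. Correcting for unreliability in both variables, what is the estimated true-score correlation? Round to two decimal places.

0.60

r_true = r_obs / √(r_xx · r_yy) = 0.42 / √(0.90 × 0.55) = 0.42 / √0.4950 = 0.42 / 0.7036 ≈ 0.60.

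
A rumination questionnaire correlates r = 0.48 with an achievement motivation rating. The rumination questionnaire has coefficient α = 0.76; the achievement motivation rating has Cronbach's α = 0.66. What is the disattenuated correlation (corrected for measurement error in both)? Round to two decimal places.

r_true = r_obs / √(r_xx · r_yy) = 0.48 / √(0.76 × 0.66) = 0.48 / √0.5016 = 0.48 / 0.7082 ≈ 0.68.

0.68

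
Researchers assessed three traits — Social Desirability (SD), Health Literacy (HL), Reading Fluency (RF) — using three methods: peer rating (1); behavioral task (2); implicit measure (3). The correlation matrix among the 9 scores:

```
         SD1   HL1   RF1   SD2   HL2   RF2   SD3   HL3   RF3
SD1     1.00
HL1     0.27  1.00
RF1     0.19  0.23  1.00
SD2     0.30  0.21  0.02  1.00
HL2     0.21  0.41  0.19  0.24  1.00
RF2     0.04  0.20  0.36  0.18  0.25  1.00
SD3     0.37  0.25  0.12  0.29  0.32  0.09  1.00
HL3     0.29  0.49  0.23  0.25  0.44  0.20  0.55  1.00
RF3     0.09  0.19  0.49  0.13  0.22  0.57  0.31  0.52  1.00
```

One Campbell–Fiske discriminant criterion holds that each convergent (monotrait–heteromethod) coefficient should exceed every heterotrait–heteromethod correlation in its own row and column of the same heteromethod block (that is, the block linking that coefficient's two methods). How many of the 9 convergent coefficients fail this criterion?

1

Checking each validity diagonal entry against its comparison values:
SD (methods 1·2): 0.30 vs {0.21, 0.21, 0.04, 0.02} → pass.
SD (methods 1·3): 0.37 vs {0.29, 0.25, 0.09, 0.12} → pass.
SD (methods 2·3): 0.29 vs {0.25, 0.32, 0.13, 0.09} → fail.
HL (methods 1·2): 0.41 vs {0.21, 0.21, 0.20, 0.19} → pass.
HL (methods 1·3): 0.49 vs {0.25, 0.29, 0.19, 0.23} → pass.
HL (methods 2·3): 0.44 vs {0.32, 0.25, 0.22, 0.20} → pass.
RF (methods 1·2): 0.36 vs {0.02, 0.04, 0.19, 0.20} → pass.
RF (methods 1·3): 0.49 vs {0.12, 0.09, 0.23, 0.19} → pass.
RF (methods 2·3): 0.57 vs {0.09, 0.13, 0.20, 0.22} → pass.
1 of 9 fail.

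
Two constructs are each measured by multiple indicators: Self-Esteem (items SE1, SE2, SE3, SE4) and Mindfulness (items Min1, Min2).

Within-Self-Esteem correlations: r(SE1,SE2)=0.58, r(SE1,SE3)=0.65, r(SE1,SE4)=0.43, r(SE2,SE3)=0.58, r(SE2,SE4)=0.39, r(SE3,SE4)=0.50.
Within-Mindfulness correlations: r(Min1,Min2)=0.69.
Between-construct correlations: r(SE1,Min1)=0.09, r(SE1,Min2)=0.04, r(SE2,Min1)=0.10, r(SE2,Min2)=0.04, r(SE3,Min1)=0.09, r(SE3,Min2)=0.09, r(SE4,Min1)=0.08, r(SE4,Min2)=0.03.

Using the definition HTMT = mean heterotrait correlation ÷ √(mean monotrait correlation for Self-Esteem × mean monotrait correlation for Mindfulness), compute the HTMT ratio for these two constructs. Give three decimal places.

0.117

Between-construct mean = 0.56/8 = 0.0700.
Mean within-SE = 3.13/6 = 0.5217; mean within-Min = 0.69/1 = 0.6900.
Geometric mean = √(0.5217 × 0.6900) = 0.6000.
HTMT = 0.0700 / 0.6000 = 0.117.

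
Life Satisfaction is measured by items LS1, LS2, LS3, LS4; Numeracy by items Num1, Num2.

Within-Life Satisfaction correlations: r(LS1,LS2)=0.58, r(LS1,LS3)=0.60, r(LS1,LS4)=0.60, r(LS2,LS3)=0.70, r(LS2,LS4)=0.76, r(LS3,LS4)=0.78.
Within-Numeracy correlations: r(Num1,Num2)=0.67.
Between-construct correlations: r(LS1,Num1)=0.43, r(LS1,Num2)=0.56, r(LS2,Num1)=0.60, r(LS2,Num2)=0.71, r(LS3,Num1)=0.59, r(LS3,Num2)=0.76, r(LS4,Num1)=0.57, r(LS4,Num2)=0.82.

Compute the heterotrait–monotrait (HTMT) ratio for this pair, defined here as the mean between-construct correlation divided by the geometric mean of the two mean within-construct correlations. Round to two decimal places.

0.94

Mean heterotrait r = 5.04/8 = 0.6300.
Mean within-LS = 4.02/6 = 0.6700; mean within-Num = 0.67/1 = 0.6700.
Geometric mean = √(0.6700 × 0.6700) = 0.6700.
HTMT = 0.6300 / 0.6700 = 0.94.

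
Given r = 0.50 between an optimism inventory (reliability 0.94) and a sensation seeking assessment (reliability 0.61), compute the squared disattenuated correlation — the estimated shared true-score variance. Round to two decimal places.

Disattenuated r = 0.50 / √(0.94 × 0.61) = 0.50 / 0.7572 = 0.6603.
Shared true-score variance = 0.6603² = 0.4360 ≈ 0.44.

0.44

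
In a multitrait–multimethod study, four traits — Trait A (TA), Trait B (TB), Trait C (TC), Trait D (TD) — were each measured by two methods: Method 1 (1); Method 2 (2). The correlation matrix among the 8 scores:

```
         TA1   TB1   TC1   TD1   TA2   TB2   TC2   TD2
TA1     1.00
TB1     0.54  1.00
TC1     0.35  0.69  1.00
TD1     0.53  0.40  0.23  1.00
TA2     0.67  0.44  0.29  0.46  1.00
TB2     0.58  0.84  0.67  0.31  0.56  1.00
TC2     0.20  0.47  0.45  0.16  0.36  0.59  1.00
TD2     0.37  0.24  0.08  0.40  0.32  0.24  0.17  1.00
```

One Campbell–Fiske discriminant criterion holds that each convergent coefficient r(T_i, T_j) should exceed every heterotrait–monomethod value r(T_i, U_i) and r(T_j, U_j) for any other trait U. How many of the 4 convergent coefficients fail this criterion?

2

Convergent coefficients and their comparison sets:
TA (methods 1·2): 0.67 vs {0.54, 0.56, 0.35, 0.36, 0.53, 0.32} → pass.
TB (methods 1·2): 0.84 vs {0.54, 0.56, 0.69, 0.59, 0.40, 0.24} → pass.
TC (methods 1·2): 0.45 vs {0.35, 0.36, 0.69, 0.59, 0.23, 0.17} → fail.
TD (methods 1·2): 0.40 vs {0.53, 0.32, 0.40, 0.24, 0.23, 0.17} → fail.
2 of 4 fail.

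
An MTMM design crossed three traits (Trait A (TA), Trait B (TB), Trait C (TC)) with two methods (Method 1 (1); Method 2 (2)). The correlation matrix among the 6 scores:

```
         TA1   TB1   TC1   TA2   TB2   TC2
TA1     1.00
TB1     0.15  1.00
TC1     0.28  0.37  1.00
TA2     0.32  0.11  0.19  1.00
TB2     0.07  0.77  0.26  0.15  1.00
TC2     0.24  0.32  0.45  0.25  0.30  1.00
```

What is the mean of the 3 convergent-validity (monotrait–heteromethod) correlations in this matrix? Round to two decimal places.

Convergent values: 0.32, 0.77, 0.45; mean = 1.54/3 = 0.51.

0.51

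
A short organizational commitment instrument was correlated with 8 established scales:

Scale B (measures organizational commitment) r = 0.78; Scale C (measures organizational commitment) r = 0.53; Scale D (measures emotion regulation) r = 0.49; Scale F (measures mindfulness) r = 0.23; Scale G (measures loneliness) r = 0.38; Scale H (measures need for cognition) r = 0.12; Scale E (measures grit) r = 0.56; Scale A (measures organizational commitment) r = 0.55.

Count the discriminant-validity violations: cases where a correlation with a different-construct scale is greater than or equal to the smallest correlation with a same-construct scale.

Convergent (same construct = organizational commitment): Scale B, Scale C, Scale A.
Smallest convergent = 0.53. Discriminant values: 0.49, 0.23, 0.38, 0.12, 0.56; count ≥ 0.53 → 1.

1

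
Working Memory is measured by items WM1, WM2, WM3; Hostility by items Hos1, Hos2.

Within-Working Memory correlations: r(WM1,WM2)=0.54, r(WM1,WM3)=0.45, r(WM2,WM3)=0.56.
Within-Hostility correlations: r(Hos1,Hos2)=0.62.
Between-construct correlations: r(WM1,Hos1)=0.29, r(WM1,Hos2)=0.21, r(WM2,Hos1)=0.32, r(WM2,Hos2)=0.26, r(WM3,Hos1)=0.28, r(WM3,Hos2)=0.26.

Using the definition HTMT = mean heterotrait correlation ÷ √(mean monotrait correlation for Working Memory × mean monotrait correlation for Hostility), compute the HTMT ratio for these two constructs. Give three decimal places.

0.477

Between-construct mean = 1.62/6 = 0.2700.
Mean within-WM = 1.55/3 = 0.5167; mean within-Hos = 0.62/1 = 0.6200.
Geometric mean = √(0.5167 × 0.6200) = 0.5660.
HTMT = 0.2700 / 0.5660 = 0.477.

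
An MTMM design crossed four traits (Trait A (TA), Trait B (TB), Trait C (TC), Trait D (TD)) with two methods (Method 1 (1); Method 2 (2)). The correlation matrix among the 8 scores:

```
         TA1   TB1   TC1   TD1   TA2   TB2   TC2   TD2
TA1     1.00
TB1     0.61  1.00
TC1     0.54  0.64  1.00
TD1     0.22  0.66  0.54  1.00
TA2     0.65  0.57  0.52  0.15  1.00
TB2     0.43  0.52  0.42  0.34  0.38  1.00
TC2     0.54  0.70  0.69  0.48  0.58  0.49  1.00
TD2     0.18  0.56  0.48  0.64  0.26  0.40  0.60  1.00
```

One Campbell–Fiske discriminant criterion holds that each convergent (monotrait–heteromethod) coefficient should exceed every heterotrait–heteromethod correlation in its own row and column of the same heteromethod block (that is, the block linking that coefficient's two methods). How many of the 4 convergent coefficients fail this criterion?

Convergent coefficients and their comparison sets:
TA (methods 1·2): 0.65 vs {0.43, 0.57, 0.54, 0.52, 0.18, 0.15} → pass.
TB (methods 1·2): 0.52 vs {0.57, 0.43, 0.70, 0.42, 0.56, 0.34} → fail.
TC (methods 1·2): 0.69 vs {0.52, 0.54, 0.42, 0.70, 0.48, 0.48} → fail.
TD (methods 1·2): 0.64 vs {0.15, 0.18, 0.34, 0.56, 0.48, 0.48} → pass.
2 of 4 fail.

2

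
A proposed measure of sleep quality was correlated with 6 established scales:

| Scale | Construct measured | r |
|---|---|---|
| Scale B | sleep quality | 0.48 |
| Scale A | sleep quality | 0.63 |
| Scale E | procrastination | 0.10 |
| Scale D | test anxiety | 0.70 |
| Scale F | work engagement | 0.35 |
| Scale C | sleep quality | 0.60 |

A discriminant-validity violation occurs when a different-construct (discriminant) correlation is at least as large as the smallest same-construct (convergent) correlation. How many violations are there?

1

Convergent (same construct = sleep quality): Scale B, Scale A, Scale C.
Smallest convergent = 0.48. Discriminant values: 0.10, 0.70, 0.35; count ≥ 0.48 → 1.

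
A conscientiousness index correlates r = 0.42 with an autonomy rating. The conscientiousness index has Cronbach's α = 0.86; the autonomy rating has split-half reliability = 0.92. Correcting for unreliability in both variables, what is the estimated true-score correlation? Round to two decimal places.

r_true = r_obs / √(r_xx · r_yy) = 0.42 / √(0.86 × 0.92) = 0.42 / √0.7912 = 0.42 / 0.8895 ≈ 0.47.

0.47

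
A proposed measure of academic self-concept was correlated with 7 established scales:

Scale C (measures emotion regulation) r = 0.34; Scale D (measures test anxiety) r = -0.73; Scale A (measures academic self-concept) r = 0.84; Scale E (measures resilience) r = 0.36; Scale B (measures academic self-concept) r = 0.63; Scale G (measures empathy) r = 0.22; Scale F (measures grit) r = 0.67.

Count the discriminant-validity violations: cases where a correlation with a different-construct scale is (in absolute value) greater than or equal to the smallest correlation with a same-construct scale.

2

Convergent (same construct = academic self-concept): Scale A, Scale B.
Smallest convergent = 0.63. Discriminant |r|: 0.34, 0.73, 0.36, 0.22, 0.67; count ≥ 0.63 → 2.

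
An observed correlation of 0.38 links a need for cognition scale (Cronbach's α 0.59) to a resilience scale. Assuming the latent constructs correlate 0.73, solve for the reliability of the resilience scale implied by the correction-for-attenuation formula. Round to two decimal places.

0.46

r_true = r_obs / √(r_xx · r_yy) ⇒ 0.73 = 0.38 / √(0.59 · r_yy).
√(0.59 · r_yy) = 0.38 / 0.73 = 0.5205; 0.59 · r_yy = 0.2709; r_yy = 0.2709 / 0.59 ≈ 0.46.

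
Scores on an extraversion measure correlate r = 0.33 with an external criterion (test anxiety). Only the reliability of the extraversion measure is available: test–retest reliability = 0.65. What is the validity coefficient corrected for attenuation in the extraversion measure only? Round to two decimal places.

Single correction: r_c = r_obs / √r_xx = 0.33 / √0.65 = 0.33 / 0.8062 ≈ 0.41.

0.41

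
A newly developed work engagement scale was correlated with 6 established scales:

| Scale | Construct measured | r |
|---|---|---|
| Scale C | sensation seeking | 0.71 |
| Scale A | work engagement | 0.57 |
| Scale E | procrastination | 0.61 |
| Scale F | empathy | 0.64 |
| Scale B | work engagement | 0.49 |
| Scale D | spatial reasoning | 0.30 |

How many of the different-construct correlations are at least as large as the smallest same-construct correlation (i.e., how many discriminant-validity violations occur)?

Convergent (same construct = work engagement): Scale A, Scale B.
Smallest convergent = 0.49. Discriminant values: 0.71, 0.61, 0.64, 0.30; count ≥ 0.49 → 3.

3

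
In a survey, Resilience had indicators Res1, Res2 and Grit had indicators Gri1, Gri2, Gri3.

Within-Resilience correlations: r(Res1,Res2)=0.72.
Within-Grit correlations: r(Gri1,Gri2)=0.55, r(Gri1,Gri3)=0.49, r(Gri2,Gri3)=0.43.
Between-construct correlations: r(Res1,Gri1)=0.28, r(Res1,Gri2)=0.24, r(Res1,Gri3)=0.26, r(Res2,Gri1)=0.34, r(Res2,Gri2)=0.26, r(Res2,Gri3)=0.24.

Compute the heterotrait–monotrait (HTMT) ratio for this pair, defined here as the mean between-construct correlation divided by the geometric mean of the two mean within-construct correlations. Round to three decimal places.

0.455

Mean heterotrait r = 1.62/6 = 0.2700.
Mean within-Res = 0.72/1 = 0.7200; mean within-Gri = 1.47/3 = 0.4900.
Geometric mean = √(0.7200 × 0.4900) = 0.5940.
HTMT = 0.2700 / 0.5940 = 0.455.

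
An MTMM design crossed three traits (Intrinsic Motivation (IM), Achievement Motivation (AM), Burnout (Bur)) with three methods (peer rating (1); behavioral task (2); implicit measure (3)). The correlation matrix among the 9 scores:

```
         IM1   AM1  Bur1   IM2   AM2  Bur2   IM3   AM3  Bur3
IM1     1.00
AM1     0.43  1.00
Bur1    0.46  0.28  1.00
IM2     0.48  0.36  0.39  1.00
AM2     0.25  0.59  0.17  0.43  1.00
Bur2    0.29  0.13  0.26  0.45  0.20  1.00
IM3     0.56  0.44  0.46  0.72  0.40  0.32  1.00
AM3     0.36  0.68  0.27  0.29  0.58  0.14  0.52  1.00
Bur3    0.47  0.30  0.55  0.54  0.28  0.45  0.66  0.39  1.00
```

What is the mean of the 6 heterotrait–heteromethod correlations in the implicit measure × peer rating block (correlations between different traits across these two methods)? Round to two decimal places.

HTHM values (method 3 × method 1): 0.44, 0.46, 0.36, 0.27, 0.47, 0.30; mean = 2.30/6 = 0.38.

0.38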